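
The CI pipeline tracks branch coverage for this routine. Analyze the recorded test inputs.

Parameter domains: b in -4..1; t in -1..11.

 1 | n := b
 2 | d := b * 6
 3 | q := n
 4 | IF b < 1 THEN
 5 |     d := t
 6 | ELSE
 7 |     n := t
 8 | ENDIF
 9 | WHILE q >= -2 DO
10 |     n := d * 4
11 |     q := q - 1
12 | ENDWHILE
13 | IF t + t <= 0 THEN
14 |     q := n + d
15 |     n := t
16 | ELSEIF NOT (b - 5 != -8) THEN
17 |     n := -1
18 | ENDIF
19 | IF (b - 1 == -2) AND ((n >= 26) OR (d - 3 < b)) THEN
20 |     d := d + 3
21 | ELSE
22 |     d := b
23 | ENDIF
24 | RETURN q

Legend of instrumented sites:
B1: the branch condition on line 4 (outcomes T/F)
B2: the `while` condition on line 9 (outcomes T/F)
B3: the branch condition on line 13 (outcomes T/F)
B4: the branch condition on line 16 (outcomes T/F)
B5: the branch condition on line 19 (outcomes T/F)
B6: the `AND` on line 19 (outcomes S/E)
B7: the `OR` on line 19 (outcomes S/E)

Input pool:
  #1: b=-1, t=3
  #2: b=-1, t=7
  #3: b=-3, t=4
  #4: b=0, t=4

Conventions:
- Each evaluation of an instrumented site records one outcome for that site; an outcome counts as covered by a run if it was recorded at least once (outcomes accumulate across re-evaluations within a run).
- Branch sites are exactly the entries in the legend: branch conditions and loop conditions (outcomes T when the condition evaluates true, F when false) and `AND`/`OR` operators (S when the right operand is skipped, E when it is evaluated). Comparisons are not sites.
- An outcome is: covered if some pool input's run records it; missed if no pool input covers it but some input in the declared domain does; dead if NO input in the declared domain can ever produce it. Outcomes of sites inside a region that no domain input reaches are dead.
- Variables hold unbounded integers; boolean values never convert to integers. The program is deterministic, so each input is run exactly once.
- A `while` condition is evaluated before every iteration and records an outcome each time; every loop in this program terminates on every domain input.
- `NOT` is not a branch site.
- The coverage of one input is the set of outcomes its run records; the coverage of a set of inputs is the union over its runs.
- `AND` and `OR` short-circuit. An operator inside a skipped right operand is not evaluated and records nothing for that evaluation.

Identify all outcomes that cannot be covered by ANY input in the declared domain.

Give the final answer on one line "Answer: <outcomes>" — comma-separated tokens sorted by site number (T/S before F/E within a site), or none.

running all 78 domain inputs and tallying outcomes:
  reachable outcomes have witnesses, e.g. B1=T (e.g. b=-4, t=-1), B1=F (e.g. b=1, t=-1), B2=T (e.g. b=-2, t=-1), B2=F (e.g. b=-4, t=-1)

Answer: none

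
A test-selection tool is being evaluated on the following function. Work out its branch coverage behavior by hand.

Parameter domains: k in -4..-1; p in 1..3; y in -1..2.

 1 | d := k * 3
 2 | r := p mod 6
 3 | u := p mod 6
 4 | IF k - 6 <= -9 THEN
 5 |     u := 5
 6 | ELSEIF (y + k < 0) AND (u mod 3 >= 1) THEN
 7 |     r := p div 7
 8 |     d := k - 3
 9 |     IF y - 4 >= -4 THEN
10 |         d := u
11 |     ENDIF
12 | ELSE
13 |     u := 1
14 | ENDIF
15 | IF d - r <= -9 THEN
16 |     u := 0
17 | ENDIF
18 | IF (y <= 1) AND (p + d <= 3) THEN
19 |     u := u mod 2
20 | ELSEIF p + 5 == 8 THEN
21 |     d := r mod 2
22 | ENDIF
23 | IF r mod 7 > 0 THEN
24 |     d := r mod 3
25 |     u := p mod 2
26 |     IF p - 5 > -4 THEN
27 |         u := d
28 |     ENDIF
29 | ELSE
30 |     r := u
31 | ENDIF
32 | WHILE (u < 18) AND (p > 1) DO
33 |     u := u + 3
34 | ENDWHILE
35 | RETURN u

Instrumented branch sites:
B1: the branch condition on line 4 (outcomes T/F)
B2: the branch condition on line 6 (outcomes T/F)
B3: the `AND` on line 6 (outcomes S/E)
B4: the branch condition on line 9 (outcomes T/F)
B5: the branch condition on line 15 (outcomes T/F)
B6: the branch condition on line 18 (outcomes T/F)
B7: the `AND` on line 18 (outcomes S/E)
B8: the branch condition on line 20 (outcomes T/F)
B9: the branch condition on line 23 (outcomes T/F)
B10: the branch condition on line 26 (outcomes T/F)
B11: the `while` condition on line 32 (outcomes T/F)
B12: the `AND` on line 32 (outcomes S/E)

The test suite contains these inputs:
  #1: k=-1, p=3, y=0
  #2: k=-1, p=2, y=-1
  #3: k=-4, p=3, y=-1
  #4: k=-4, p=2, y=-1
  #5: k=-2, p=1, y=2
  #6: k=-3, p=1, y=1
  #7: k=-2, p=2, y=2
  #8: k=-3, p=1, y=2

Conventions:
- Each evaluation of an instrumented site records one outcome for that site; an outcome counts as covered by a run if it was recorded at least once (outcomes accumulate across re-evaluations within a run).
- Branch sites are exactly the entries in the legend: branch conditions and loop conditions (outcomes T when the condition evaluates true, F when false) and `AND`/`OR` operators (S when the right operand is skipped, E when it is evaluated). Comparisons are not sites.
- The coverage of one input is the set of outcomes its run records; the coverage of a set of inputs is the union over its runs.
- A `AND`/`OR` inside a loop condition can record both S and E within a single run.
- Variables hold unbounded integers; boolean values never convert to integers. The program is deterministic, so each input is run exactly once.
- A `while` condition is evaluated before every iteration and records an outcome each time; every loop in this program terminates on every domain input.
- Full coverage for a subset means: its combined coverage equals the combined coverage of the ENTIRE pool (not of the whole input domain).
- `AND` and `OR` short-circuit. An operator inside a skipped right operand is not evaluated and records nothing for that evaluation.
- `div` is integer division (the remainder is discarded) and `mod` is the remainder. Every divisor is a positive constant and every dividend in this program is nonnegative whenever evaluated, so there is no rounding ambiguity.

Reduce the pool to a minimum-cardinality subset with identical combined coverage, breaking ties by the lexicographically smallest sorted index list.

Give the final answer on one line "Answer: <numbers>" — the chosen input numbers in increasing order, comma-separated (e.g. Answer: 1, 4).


input #1 (k=-1, p=3, y=0): events B1->F, B3->E, B2->F, B5->F, B7->E, B6->T, B9->T, B10->T, B12->E, B11->T, B12->E, B11->T, B12->E, B11->T, ...; covers B1=F, B2=F, B3=E, B5=F, B6=T, B7=E, B9=T, B10=T, B11=T, B11=F, B12=S, B12=E
input #2 (k=-1, p=2, y=-1): events B1->F, B3->E, B2->T, B4->F, B5->F, B7->E, B6->T, B9->F, B12->E, B11->T, B12->E, B11->T, B12->E, B11->T, ...; covers B1=F, B2=T, B3=E, B4=F, B5=F, B6=T, B7=E, B9=F, B11=T, B11=F, B12=S, B12=E
input #3 (k=-4, p=3, y=-1): events B1->T, B5->T, B7->E, B6->T, B9->T, B10->T, B12->E, B11->T, B12->E, B11->T, B12->E, B11->T, B12->E, B11->T, ...; covers B1=T, B5=T, B6=T, B7=E, B9=T, B10=T, B11=T, B11=F, B12=S, B12=E
input #4 (k=-4, p=2, y=-1): events B1->T, B5->T, B7->E, B6->T, B9->T, B10->T, B12->E, B11->T, B12->E, B11->T, B12->E, B11->T, B12->E, B11->T, ...; covers B1=T, B5=T, B6=T, B7=E, B9=T, B10=T, B11=T, B11=F, B12=S, B12=E
input #5 (k=-2, p=1, y=2): events B1->F, B3->S, B2->F, B5->F, B7->S, B6->F, B8->F, B9->T, B10->F, B12->E, B11->F; covers B1=F, B2=F, B3=S, B5=F, B6=F, B7=S, B8=F, B9=T, B10=F, B11=F, B12=E
input #6 (k=-3, p=1, y=1): events B1->T, B5->T, B7->E, B6->T, B9->T, B10->F, B12->E, B11->F; covers B1=T, B5=T, B6=T, B7=E, B9=T, B10=F, B11=F, B12=E
input #7 (k=-2, p=2, y=2): events B1->F, B3->S, B2->F, B5->F, B7->S, B6->F, B8->F, B9->T, B10->T, B12->E, B11->T, B12->E, B11->T, B12->E, ...; covers B1=F, B2=F, B3=S, B5=F, B6=F, B7=S, B8=F, B9=T, B10=T, B11=T, B11=F, B12=S, B12=E
input #8 (k=-3, p=1, y=2): events B1->T, B5->T, B7->S, B6->F, B8->F, B9->T, B10->F, B12->E, B11->F; covers B1=T, B5=T, B6=F, B7=S, B8=F, B9=T, B10=F, B11=F, B12=E
the full pool covers 22 outcomes: B1=T, B1=F, B2=T, B2=F, B3=S, B3=E, B4=F, B5=T, B5=F, B6=T, B6=F, B7=S, B7=E, B8=F, B9=T, B9=F, B10=T, B10=F, B11=T, B11=F, B12=S, B12=E
no size-1 subset reaches all 22 outcomes (best union: 13/22)
no size-2 subset reaches all 22 outcomes (best union: 19/22)
at size 3, {2, 3, 5} reaches all 22 outcomes; every lexicographically earlier size-3 subset fails
Answer: 2, 3, 5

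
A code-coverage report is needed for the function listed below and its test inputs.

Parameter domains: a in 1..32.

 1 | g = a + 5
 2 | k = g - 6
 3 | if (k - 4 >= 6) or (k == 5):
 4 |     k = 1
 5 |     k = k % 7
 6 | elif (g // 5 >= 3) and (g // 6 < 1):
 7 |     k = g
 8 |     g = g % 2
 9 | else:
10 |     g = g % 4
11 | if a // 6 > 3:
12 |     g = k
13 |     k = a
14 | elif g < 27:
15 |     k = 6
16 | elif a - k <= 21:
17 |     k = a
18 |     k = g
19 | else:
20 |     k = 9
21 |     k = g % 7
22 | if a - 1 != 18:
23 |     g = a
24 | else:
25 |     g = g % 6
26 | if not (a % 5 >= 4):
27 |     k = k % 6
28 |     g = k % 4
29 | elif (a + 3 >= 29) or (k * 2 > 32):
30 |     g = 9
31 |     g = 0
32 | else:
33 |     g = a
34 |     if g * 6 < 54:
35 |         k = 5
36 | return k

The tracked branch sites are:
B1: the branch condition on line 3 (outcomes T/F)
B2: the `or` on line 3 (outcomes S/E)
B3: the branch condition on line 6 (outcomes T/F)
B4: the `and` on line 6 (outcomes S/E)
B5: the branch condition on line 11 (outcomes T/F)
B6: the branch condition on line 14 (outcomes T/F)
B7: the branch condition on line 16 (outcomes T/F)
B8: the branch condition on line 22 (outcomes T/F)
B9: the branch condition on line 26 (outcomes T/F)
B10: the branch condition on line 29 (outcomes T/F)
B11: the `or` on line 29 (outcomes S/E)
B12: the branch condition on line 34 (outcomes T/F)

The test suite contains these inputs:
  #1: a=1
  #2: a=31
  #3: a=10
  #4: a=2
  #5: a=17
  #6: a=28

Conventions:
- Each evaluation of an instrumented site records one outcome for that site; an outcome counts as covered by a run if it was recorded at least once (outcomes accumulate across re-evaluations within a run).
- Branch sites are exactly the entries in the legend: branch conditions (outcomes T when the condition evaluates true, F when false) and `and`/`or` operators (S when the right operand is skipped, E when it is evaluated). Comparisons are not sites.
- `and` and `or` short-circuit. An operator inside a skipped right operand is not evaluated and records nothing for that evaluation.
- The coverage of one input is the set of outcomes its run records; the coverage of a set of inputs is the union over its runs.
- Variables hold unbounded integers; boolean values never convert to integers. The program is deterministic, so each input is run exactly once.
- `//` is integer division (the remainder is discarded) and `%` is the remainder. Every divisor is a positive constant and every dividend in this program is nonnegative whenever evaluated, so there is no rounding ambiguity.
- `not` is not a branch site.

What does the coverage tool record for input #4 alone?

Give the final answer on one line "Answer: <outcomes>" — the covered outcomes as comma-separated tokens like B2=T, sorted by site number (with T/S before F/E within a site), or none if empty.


Simulating input #4 (a=2) step by step:
  B2->E, B1->F, B4->S, B3->F, B5->F, B6->T, B8->T, B9->T
deduplicating events, the covered set is: B1=F, B2=E, B3=F, B4=S, B5=F, B6=T, B8=T, B9=T
Answer: B1=F, B2=E, B3=F, B4=S, B5=F, B6=T, B8=T, B9=T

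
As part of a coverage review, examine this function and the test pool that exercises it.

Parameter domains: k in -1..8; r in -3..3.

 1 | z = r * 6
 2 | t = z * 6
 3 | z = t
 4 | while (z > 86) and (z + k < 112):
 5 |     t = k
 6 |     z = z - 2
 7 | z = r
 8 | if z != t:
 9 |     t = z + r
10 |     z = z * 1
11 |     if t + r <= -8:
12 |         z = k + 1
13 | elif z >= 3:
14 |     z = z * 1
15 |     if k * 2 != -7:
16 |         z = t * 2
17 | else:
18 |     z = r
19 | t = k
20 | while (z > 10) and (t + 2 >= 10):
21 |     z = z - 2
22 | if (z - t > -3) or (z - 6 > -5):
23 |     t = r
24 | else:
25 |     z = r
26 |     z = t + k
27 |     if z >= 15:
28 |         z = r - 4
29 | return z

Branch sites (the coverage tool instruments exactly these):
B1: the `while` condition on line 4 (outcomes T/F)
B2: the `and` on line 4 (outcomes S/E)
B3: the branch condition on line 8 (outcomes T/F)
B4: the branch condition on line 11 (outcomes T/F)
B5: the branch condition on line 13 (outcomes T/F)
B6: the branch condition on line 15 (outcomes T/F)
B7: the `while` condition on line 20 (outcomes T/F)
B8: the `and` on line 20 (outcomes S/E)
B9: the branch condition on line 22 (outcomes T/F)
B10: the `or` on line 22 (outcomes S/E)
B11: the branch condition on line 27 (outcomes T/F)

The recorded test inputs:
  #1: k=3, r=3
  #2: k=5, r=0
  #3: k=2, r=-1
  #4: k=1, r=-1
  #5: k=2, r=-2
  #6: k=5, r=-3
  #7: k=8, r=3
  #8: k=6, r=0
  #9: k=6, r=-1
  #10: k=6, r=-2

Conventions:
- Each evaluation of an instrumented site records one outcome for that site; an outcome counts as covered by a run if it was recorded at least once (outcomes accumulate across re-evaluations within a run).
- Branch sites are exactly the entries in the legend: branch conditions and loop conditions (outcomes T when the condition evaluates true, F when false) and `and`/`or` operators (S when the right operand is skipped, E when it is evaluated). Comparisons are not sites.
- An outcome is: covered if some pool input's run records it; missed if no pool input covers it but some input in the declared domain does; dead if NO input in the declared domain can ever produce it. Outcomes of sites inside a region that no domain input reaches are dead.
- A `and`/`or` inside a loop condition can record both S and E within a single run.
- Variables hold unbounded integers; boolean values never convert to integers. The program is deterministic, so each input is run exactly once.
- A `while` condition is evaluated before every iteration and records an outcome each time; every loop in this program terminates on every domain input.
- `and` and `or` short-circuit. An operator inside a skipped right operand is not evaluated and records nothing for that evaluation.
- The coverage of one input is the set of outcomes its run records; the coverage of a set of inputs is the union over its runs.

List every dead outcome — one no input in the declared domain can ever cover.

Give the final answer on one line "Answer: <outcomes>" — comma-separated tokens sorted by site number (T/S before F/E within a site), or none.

running all 70 domain inputs and tallying outcomes:
  B6=F: unreachable across the whole domain -> dead
  B7=T: unreachable across the whole domain -> dead
  B8=E: unreachable across the whole domain -> dead
  reachable outcomes have witnesses, e.g. B1=T (e.g. k=-1, r=3), B1=F (e.g. k=-1, r=-3), B2=S (e.g. k=-1, r=-3), B2=E (e.g. k=-1, r=3)

Answer: B6=F, B7=T, B8=E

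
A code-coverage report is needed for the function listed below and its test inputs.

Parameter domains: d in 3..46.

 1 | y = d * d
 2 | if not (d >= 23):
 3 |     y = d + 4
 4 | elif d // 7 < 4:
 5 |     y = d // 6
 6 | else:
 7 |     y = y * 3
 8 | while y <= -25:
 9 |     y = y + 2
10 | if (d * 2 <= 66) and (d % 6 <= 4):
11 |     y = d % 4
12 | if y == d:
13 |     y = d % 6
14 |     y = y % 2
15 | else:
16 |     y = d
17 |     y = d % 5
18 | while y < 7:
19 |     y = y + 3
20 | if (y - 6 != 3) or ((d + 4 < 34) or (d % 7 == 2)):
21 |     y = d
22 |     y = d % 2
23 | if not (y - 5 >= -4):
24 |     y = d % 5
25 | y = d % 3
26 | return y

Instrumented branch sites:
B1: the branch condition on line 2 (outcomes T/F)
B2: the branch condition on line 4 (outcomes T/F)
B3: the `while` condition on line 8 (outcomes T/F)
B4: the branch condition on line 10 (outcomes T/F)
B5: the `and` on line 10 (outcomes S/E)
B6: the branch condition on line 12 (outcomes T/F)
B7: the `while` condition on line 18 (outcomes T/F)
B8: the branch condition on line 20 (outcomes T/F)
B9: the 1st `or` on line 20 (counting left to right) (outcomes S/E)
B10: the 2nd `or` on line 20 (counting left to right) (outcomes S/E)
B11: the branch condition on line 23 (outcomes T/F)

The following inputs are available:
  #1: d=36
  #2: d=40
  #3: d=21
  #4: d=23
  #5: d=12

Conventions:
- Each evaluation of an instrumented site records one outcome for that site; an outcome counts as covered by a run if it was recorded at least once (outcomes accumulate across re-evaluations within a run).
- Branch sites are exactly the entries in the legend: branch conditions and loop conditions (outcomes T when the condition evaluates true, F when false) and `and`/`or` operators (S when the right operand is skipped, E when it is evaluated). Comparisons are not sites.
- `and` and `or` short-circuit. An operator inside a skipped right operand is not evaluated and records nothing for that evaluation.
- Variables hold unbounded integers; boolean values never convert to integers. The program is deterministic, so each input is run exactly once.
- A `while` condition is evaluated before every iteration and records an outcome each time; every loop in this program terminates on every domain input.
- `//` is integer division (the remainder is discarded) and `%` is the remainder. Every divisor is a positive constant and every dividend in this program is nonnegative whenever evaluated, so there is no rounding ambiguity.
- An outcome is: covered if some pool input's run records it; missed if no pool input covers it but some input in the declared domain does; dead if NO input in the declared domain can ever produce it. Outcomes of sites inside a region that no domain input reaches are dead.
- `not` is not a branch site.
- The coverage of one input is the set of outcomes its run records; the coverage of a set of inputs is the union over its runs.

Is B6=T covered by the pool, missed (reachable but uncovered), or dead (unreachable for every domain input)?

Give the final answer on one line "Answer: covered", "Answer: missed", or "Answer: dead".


no pool input records B6=T
but domain input (d=3) does record it -> reachable, so missed
Answer: missed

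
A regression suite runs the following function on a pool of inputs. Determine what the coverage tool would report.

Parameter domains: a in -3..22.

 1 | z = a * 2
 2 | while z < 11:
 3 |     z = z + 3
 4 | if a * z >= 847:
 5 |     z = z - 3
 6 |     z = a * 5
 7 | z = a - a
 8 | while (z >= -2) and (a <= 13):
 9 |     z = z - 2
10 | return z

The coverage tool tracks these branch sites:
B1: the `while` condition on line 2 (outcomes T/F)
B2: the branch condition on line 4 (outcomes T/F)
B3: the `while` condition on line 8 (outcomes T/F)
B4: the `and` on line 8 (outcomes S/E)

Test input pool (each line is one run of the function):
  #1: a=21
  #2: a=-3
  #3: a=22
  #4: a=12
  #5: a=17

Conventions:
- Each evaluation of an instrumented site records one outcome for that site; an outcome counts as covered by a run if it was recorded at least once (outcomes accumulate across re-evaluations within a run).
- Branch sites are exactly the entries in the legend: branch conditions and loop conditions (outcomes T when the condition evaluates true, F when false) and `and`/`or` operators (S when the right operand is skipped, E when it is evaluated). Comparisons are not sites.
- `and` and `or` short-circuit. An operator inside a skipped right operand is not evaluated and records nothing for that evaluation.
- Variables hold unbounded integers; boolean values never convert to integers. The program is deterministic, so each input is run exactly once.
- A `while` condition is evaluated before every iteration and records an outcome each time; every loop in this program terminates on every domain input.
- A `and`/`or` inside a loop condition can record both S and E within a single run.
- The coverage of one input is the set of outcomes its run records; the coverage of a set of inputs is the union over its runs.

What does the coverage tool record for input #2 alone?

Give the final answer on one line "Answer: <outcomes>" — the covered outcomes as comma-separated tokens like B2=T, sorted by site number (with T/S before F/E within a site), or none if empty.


Tracing the run of input #2 (a=-3):
  B1->T, B1->T, B1->T, B1->T, B1->T, B1->T, B1->F, B2->F, B4->E, B3->T
  B4->E, B3->T, B4->S, B3->F
collecting distinct outcomes: B1=T, B1=F, B2=F, B3=T, B3=F, B4=S, B4=E
Answer: B1=T, B1=F, B2=F, B3=T, B3=F, B4=S, B4=E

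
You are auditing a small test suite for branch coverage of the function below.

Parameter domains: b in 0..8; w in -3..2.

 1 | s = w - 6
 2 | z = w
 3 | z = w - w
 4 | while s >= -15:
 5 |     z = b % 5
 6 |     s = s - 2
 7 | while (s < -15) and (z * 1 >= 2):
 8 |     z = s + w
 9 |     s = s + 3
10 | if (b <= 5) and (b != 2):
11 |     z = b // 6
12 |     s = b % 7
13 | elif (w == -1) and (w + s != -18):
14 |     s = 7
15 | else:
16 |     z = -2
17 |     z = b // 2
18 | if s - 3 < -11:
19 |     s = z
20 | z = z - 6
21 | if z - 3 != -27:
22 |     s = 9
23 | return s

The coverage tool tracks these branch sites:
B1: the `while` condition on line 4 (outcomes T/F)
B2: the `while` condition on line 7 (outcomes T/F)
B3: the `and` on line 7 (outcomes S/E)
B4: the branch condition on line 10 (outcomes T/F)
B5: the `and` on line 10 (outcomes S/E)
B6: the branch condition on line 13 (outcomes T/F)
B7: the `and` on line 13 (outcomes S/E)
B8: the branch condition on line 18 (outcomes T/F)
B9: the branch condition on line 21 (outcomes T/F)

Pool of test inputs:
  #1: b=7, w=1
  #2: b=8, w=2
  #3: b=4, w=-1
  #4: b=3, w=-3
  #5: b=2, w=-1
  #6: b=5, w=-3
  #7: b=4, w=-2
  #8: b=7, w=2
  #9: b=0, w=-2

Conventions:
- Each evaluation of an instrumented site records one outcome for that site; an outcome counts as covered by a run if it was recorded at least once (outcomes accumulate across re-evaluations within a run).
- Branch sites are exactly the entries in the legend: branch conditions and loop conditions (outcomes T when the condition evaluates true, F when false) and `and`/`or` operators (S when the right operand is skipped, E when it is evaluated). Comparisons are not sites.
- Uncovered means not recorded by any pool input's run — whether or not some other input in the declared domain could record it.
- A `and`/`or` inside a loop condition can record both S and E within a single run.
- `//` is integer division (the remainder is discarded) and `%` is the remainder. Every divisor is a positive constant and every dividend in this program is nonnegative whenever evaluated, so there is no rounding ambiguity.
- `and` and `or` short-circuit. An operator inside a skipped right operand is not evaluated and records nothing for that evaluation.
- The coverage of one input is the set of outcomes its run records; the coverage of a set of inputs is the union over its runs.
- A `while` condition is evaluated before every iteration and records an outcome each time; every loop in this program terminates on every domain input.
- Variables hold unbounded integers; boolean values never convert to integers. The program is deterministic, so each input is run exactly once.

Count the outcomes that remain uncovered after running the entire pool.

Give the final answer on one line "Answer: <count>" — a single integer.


input #1, b=7, w=1: outcomes B1=T, B1=F, B2=T, B2=F, B3=S, B3=E, B4=F, B5=S, B6=F, B7=S, B8=T, B9=T
input #2, b=8, w=2: outcomes B1=T, B1=F, B2=T, B2=F, B3=S, B3=E, B4=F, B5=S, B6=F, B7=S, B8=T, B9=T
input #3, b=4, w=-1: outcomes B1=T, B1=F, B2=T, B2=F, B3=S, B3=E, B4=T, B5=E, B8=F, B9=T
input #4, b=3, w=-3: outcomes B1=T, B1=F, B2=T, B2=F, B3=S, B3=E, B4=T, B5=E, B8=F, B9=T
input #5, b=2, w=-1: outcomes B1=T, B1=F, B2=T, B2=F, B3=S, B3=E, B4=F, B5=E, B6=T, B7=E, B8=F, B9=F
input #6, b=5, w=-3: outcomes B1=T, B1=F, B2=F, B3=E, B4=T, B5=E, B8=F, B9=T
input #7, b=4, w=-2: outcomes B1=T, B1=F, B2=T, B2=F, B3=S, B3=E, B4=T, B5=E, B8=F, B9=T
input #8, b=7, w=2: outcomes B1=T, B1=F, B2=T, B2=F, B3=S, B3=E, B4=F, B5=S, B6=F, B7=S, B8=T, B9=T
input #9, b=0, w=-2: outcomes B1=T, B1=F, B2=F, B3=E, B4=T, B5=E, B8=F, B9=T
union over the pool: B1=T, B1=F, B2=T, B2=F, B3=S, B3=E, B4=T, B4=F, B5=S, B5=E, B6=T, B6=F, B7=S, B7=E, B8=T, B8=F, B9=T, B9=F
uncovered (0 of 18): none
Answer: 0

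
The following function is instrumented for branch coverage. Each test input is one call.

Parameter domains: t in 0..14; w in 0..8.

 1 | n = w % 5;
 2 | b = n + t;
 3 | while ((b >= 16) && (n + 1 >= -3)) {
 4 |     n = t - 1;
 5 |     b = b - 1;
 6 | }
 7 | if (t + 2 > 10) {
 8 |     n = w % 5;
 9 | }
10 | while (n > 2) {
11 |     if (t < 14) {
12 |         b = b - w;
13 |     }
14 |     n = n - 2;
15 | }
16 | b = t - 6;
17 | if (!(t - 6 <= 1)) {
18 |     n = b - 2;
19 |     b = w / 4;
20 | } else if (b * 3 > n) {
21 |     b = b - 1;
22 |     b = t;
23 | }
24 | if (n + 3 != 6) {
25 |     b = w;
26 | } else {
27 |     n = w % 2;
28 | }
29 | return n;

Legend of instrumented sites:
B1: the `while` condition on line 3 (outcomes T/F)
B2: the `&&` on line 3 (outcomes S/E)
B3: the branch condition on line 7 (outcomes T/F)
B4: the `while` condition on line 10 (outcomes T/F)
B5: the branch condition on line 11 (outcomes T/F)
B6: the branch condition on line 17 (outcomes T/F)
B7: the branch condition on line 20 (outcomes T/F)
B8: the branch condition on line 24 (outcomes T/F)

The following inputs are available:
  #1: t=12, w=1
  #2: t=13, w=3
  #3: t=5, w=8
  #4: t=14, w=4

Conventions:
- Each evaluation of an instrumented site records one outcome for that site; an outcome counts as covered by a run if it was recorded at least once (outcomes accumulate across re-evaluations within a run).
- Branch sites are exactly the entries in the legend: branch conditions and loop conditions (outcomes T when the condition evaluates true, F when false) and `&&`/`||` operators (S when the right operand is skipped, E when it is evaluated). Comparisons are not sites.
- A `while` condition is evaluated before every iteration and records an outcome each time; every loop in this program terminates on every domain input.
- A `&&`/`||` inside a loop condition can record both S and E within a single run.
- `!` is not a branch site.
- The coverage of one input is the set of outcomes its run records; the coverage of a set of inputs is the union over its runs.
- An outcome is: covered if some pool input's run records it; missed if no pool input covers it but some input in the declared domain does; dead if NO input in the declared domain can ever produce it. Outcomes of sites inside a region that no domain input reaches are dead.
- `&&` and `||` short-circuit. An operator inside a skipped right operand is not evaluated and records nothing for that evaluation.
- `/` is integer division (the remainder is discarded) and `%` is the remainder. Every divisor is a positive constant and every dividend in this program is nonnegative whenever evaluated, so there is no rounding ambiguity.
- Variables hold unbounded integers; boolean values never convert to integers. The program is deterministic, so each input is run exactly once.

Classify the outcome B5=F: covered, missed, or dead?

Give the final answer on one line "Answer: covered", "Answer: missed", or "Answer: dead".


B5=F is recorded by pool input(s) 4 -> covered
Answer: covered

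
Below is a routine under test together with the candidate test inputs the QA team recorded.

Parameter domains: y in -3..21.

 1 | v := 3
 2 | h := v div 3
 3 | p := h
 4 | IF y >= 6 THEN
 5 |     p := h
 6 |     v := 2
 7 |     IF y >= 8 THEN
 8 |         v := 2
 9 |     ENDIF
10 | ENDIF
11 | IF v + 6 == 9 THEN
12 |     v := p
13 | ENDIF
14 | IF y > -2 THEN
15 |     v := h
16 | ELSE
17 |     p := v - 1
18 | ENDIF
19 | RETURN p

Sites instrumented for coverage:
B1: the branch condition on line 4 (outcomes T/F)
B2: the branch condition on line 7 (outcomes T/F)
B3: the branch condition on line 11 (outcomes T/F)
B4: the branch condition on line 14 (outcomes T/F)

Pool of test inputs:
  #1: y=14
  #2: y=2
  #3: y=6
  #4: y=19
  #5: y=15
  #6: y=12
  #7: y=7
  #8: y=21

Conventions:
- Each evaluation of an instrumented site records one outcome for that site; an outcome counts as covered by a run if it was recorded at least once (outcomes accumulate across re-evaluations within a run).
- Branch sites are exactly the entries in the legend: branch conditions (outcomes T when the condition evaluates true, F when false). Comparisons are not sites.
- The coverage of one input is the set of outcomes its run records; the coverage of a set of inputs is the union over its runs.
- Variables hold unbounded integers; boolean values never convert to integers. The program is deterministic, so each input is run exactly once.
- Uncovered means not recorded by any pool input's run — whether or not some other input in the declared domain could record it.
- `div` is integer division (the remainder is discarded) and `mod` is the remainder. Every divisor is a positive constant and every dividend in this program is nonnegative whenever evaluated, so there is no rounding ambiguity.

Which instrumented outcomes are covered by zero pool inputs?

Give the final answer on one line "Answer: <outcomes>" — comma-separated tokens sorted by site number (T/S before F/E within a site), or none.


#1 (y=14) -> B1->T, B2->T, B3->F, B4->T; covered: B1=T, B2=T, B3=F, B4=T
#2 (y=2) -> B1->F, B3->T, B4->T; covered: B1=F, B3=T, B4=T
#3 (y=6) -> B1->T, B2->F, B3->F, B4->T; covered: B1=T, B2=F, B3=F, B4=T
#4 (y=19) -> B1->T, B2->T, B3->F, B4->T; covered: B1=T, B2=T, B3=F, B4=T
#5 (y=15) -> B1->T, B2->T, B3->F, B4->T; covered: B1=T, B2=T, B3=F, B4=T
#6 (y=12) -> B1->T, B2->T, B3->F, B4->T; covered: B1=T, B2=T, B3=F, B4=T
#7 (y=7) -> B1->T, B2->F, B3->F, B4->T; covered: B1=T, B2=F, B3=F, B4=T
#8 (y=21) -> B1->T, B2->T, B3->F, B4->T; covered: B1=T, B2=T, B3=F, B4=T
union over the pool: B1=T, B1=F, B2=T, B2=F, B3=T, B3=F, B4=T
uncovered (1 of 8): B4=F
Answer: B4=F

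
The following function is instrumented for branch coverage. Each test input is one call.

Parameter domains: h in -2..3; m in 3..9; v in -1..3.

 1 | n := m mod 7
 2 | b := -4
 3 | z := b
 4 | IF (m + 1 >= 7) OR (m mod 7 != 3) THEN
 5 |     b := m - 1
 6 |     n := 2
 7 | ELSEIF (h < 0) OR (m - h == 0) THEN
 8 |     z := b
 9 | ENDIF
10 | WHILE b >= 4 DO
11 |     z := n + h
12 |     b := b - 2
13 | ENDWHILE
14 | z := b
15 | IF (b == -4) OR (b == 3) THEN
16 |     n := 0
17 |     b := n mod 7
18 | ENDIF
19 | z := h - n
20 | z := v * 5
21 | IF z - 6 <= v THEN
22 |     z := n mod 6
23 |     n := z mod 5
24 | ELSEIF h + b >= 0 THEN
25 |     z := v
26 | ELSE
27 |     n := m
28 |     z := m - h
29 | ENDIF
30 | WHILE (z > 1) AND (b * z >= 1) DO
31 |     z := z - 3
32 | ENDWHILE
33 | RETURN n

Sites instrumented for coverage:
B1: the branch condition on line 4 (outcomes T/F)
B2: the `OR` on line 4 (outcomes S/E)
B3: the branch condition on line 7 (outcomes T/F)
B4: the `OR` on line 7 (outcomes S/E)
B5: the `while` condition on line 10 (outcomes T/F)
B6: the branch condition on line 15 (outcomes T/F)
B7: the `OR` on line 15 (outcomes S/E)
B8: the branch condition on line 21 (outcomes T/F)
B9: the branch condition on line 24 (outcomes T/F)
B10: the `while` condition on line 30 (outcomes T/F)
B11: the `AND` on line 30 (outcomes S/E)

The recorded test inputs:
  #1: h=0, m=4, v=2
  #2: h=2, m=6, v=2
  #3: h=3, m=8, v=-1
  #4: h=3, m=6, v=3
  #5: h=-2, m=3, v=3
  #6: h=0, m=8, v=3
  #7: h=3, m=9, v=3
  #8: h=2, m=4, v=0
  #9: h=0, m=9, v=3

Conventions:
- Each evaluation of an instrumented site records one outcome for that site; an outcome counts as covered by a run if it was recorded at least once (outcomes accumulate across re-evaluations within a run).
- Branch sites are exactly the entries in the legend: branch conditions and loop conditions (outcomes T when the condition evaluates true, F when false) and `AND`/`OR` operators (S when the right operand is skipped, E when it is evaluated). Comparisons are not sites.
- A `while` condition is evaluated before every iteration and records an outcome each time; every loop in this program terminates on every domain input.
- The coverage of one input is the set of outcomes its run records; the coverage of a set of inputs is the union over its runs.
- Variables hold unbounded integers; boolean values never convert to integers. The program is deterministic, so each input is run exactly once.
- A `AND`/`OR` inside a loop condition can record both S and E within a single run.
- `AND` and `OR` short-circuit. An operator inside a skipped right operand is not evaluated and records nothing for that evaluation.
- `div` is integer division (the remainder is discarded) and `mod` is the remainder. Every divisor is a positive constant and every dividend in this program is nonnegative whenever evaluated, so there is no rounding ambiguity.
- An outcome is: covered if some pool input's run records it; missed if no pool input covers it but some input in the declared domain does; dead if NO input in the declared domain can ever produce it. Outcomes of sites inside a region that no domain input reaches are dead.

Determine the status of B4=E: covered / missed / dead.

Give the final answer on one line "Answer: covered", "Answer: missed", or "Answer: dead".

no pool input records B4=E
but domain input (h=0, m=3, v=-1) does record it -> reachable, so missed

Answer: missed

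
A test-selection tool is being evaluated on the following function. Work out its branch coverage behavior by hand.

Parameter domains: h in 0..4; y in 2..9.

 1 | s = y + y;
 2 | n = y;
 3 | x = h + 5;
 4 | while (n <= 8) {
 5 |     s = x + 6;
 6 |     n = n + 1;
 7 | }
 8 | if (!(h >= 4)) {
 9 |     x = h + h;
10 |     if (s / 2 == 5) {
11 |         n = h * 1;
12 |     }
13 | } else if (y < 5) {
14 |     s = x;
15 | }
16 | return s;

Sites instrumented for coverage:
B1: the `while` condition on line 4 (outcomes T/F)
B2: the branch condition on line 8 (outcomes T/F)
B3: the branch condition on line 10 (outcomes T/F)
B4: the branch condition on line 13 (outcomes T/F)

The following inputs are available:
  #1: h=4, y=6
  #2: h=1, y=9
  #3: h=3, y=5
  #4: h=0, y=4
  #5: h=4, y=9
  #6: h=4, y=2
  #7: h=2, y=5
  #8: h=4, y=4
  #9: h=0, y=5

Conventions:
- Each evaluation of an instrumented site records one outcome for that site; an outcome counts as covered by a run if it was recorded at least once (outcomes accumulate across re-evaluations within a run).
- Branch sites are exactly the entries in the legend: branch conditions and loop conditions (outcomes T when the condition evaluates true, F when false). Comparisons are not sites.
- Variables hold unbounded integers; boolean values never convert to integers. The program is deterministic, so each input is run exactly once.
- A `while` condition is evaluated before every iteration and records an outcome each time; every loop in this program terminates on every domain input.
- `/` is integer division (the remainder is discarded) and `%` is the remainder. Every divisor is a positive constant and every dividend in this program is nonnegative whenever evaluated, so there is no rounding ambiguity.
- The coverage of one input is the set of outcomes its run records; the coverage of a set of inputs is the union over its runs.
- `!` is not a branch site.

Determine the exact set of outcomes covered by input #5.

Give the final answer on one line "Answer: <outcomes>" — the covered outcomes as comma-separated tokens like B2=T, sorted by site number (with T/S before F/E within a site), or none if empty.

Event log for input #5 (h=4, y=9):
  B1->F, B2->F, B4->F
as a set, this run covers: B1=F, B2=F, B4=F

Answer: B1=F, B2=F, B4=F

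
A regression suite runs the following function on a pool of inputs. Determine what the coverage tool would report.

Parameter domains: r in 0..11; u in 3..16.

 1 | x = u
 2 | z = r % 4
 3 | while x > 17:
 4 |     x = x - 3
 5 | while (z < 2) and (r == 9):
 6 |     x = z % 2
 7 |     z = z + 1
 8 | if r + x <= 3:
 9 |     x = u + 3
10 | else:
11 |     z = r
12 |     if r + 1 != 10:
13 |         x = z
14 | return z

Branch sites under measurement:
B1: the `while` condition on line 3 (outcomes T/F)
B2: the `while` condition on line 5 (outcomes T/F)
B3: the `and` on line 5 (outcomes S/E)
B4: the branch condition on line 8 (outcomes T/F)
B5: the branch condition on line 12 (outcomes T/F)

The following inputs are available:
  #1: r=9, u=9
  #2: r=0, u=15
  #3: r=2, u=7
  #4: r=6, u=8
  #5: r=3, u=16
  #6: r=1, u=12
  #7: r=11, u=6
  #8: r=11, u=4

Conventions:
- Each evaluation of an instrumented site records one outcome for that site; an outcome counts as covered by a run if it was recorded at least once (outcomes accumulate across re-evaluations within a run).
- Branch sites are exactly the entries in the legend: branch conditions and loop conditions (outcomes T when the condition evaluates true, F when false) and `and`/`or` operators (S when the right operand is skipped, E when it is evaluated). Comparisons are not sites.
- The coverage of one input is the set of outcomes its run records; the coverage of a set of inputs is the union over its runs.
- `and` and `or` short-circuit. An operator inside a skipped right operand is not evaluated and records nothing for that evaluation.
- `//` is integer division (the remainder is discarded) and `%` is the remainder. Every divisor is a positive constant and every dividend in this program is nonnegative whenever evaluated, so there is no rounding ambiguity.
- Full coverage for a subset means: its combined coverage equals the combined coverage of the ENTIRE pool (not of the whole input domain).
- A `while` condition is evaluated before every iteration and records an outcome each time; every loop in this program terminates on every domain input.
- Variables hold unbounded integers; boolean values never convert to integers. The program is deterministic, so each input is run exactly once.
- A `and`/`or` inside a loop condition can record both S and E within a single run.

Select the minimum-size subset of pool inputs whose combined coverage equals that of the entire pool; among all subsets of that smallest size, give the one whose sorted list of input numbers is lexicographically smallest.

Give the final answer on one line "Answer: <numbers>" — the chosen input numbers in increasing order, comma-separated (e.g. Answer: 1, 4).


run #1 (r=9, u=9) runs B1->F, B3->E, B2->T, B3->S, B2->F, B4->F, B5->F; records B1=F, B2=T, B2=F, B3=S, B3=E, B4=F, B5=F
run #2 (r=0, u=15) runs B1->F, B3->E, B2->F, B4->F, B5->T; records B1=F, B2=F, B3=E, B4=F, B5=T
run #3 (r=2, u=7) runs B1->F, B3->S, B2->F, B4->F, B5->T; records B1=F, B2=F, B3=S, B4=F, B5=T
run #4 (r=6, u=8) runs B1->F, B3->S, B2->F, B4->F, B5->T; records B1=F, B2=F, B3=S, B4=F, B5=T
run #5 (r=3, u=16) runs B1->F, B3->S, B2->F, B4->F, B5->T; records B1=F, B2=F, B3=S, B4=F, B5=T
run #6 (r=1, u=12) runs B1->F, B3->E, B2->F, B4->F, B5->T; records B1=F, B2=F, B3=E, B4=F, B5=T
run #7 (r=11, u=6) runs B1->F, B3->S, B2->F, B4->F, B5->T; records B1=F, B2=F, B3=S, B4=F, B5=T
run #8 (r=11, u=4) runs B1->F, B3->S, B2->F, B4->F, B5->T; records B1=F, B2=F, B3=S, B4=F, B5=T
union over all inputs: B1=F, B2=T, B2=F, B3=S, B3=E, B4=F, B5=T, B5=F (8 outcomes)
no size-1 subset reaches all 8 outcomes (best union: 7/8)
the canonical winner is {1, 2}: size 2, full 8-outcome coverage, earliest index list among size-2 covers
Answer: 1, 2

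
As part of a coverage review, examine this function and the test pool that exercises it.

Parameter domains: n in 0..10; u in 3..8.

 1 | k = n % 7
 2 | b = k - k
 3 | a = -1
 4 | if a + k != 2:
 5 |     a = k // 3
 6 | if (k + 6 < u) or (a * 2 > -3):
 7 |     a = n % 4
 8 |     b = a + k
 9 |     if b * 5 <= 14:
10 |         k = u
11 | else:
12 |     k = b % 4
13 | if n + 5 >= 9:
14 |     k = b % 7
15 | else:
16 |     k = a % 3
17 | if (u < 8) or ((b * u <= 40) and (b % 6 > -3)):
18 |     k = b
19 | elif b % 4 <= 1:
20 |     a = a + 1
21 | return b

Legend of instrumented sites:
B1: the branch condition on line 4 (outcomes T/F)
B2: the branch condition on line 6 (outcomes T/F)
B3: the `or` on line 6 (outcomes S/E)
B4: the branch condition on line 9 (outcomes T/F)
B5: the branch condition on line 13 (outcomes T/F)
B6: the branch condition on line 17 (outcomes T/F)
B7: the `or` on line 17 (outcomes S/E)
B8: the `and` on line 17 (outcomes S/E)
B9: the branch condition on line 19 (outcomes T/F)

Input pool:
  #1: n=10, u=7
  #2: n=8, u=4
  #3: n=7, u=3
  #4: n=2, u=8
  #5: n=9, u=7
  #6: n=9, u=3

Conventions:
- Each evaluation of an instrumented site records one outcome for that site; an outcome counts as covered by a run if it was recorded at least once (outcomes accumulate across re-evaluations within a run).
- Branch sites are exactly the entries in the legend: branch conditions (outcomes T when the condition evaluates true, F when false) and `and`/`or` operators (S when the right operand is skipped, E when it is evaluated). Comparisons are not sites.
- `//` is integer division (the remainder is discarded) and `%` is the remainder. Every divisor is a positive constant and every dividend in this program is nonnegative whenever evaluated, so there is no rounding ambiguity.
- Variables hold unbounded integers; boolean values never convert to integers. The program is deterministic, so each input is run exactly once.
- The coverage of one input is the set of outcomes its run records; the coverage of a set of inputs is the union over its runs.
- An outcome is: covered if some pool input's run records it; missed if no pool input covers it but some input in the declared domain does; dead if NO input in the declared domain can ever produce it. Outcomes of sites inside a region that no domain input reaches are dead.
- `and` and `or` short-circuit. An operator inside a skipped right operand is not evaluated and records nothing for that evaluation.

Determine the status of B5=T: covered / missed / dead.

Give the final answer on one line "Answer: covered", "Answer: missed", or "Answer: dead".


B5=T is recorded by pool input(s) 1, 2, 3, 5, 6 -> covered
Answer: covered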